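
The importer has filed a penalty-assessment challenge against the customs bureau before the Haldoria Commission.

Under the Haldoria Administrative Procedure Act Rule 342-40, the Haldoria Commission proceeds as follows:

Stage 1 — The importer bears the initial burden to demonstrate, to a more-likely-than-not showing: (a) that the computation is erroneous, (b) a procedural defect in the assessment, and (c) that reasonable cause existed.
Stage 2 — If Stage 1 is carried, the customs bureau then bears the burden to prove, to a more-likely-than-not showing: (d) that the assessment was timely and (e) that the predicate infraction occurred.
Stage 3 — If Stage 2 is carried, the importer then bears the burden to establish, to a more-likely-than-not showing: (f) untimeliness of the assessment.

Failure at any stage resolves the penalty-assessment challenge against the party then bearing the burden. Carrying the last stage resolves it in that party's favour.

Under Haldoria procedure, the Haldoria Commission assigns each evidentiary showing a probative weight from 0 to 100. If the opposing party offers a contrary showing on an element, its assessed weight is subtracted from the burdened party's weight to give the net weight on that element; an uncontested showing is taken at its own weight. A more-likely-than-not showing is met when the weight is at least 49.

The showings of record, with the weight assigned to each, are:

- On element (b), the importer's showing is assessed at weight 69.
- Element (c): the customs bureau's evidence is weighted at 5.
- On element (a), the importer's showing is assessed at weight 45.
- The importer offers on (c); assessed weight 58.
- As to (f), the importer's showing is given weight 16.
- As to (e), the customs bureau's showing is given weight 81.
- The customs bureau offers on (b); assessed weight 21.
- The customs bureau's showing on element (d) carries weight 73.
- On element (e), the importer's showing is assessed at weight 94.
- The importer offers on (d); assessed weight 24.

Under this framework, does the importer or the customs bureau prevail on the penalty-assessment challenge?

customs bureau

Stage 1 (importer, a more-likely-than-not showing, weight is at least 49): (a) 45 < 49 — fails; (b) net 69−21=48 < 49 — fails; (c) net 58−5=53 ≥ 49 — meets.
  Not every element is met, so the importer fails to carry Stage 1.
The analysis ends at Stage 1; the customs bureau prevails.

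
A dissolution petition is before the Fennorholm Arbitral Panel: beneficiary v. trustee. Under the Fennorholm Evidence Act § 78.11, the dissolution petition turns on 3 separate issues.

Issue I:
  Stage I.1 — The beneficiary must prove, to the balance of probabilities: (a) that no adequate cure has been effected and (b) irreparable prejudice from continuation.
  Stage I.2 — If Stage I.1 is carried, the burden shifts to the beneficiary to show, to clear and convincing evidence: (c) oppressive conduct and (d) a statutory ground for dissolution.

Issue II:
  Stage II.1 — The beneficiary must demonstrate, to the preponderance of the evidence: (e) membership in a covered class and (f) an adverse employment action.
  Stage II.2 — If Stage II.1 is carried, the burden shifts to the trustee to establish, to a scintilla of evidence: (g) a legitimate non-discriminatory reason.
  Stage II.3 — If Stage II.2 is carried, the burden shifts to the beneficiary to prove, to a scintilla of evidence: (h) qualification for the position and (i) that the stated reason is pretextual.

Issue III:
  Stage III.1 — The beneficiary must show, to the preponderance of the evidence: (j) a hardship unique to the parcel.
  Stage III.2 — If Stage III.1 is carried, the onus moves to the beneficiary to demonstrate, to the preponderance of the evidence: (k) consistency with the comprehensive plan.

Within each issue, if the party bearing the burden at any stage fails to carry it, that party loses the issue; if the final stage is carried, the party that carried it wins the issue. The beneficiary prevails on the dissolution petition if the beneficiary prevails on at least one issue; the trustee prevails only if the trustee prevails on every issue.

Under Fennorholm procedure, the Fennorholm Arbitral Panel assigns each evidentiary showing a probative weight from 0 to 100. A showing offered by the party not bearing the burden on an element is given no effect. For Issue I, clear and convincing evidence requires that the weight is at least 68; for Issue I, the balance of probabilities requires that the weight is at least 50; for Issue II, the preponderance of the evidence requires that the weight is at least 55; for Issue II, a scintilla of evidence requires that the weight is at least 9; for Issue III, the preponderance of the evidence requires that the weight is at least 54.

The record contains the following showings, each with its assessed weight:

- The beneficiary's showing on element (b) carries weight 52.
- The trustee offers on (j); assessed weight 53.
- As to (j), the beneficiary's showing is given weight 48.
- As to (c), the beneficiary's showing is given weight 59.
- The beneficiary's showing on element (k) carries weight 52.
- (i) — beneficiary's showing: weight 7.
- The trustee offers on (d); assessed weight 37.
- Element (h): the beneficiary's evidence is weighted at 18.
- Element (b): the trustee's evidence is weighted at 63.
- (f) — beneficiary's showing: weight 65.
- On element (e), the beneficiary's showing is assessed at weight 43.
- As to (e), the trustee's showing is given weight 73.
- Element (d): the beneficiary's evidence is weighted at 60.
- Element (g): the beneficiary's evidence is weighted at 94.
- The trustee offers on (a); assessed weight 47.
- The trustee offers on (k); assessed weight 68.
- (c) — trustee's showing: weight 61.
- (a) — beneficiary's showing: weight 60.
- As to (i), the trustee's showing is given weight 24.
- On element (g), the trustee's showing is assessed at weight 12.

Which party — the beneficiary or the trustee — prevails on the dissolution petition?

trustee

— Issue I —
At Stage I.1 the beneficiary must meet the balance of probabilities (weight is at least 50): on (a) the weight is 60 (the trustee's 47 is given no effect), ≥ 50, so (a) meets the standard; on (b) the weight is 52 (the trustee's 63 is given no effect), ≥ 50, so (b) meets the standard.
  Stage I.1 is satisfied; the beneficiary continues to bear the burden.
At Stage I.2 the beneficiary must meet clear and convincing evidence (weight is at least 68): on (c) the weight is 59 (the trustee's 61 is given no effect), which does not reach 68, so (c) does not meet the standard; on (d) the weight is 60 (the trustee's 37 is given no effect), which does not reach 68, so (d) does not meet the standard.
  The beneficiary does not carry Stage I.2.
So the trustee prevails on this issue.
— Issue II —
Stage II.1 (beneficiary, the preponderance of the evidence, weight is at least 55): (e) 43 (trustee's 73 disregarded) < 55 — fails; (f) 65 ≥ 55 — meets.
  The beneficiary does not carry Stage II.1.
The trustee prevails on this issue.
— Issue III —
Stage III.1 (beneficiary, the preponderance of the evidence, weight is at least 54): (j) 48 (trustee's 53 disregarded) < 54 — fails.
  Not every element is met, so the beneficiary fails to carry Stage III.1.
The trustee prevails on this issue.
Per-issue: Issue I → trustee; Issue II → trustee; Issue III → trustee. The beneficiary must prevail on at least one issue; overall, the trustee prevails.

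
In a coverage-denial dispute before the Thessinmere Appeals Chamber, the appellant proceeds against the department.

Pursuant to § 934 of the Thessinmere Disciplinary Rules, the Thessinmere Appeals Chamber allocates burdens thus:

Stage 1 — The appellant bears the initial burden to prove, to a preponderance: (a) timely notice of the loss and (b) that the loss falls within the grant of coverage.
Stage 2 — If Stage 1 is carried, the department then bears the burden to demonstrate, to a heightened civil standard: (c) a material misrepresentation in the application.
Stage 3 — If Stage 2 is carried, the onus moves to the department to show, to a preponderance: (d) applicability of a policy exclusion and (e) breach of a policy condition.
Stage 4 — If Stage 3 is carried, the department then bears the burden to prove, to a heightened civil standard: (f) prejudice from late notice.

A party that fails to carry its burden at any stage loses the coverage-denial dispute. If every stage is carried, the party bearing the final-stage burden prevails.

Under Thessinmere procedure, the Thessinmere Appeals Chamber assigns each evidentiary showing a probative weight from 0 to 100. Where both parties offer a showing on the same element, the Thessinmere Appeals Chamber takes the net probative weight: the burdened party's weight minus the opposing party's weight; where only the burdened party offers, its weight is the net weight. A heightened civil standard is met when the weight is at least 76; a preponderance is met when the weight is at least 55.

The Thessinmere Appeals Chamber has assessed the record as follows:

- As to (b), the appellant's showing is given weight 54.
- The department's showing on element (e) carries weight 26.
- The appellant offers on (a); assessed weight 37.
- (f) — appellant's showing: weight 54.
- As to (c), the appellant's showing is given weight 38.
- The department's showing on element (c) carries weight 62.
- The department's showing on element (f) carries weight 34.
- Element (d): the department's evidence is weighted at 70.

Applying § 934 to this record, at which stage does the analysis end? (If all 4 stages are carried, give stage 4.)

stage 1

At Stage 1 the appellant must meet a preponderance (weight is at least 55): on (a) the weight is 37, which does not reach 55, so (a) does not meet the standard; on (b) the weight is 54, which does not reach 55, so (b) does not meet the standard.
  Stage 1 not carried; the appellant fails its burden.
So the department prevails.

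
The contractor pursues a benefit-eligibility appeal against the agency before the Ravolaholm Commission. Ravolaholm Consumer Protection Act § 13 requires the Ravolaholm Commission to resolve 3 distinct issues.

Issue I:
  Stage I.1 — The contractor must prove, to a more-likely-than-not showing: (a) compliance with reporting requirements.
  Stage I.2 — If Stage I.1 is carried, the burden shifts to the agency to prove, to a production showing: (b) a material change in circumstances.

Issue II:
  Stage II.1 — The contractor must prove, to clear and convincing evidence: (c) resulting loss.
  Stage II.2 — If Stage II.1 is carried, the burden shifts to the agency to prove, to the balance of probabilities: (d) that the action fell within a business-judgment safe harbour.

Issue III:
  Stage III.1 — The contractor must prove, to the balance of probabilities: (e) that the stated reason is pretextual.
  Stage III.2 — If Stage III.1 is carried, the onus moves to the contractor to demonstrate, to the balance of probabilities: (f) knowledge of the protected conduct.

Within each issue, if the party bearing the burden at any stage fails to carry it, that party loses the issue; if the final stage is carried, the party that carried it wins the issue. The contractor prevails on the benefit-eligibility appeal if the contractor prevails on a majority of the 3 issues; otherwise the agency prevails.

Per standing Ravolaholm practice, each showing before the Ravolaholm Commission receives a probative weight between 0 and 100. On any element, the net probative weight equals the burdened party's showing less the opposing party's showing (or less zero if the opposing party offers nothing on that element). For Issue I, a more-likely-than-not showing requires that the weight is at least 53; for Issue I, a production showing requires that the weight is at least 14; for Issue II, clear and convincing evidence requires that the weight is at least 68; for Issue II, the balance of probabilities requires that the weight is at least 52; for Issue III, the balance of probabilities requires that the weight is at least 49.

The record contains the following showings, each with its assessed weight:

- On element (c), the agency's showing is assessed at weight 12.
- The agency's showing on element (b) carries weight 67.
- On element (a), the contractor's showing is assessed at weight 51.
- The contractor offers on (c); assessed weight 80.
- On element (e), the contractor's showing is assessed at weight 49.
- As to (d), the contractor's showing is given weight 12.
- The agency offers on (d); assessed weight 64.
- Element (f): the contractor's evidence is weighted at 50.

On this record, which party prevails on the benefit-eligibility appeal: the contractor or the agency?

— Issue I —
Stage I.1 — burden on contractor; standard: a more-likely-than-not showing (weight is at least 53).
    (a): 51 < 53 [not met]
  Stage I.1 not carried; the contractor fails its burden.
The analysis ends at Stage I.1; the agency prevails on this issue.
— Issue II —
At Stage II.1 the contractor must meet clear and convincing evidence (weight is at least 68): on (c) the weight is 80 less the opposing 12 gives net 68, ≥ 68, so (c) meets the standard.
  The contractor carries Stage II.1; the agency now bears the burden.
At Stage II.2 the agency must meet the balance of probabilities (weight is at least 52): on (d) the weight is 64 less the opposing 12 gives net 52, ≥ 52, so (d) meets the standard.
  Stage II.2 carried; the final stage is satisfied.
Every stage carried; the agency prevails on this issue.
— Issue III —
Stage III.1 (contractor, the balance of probabilities, weight is at least 49): (e) 49 ≥ 49 — meets.
  Stage III.1 is satisfied; the contractor continues to bear the burden.
Stage III.2 (contractor, the balance of probabilities, weight is at least 49): (f) 50 ≥ 49 — meets.
  All elements met at the final stage.
All stages carried — the contractor prevails on this issue.
Per-issue: Issue I → agency; Issue II → agency; Issue III → contractor. The contractor must prevail on a majority of issues; overall, the agency prevails.

agency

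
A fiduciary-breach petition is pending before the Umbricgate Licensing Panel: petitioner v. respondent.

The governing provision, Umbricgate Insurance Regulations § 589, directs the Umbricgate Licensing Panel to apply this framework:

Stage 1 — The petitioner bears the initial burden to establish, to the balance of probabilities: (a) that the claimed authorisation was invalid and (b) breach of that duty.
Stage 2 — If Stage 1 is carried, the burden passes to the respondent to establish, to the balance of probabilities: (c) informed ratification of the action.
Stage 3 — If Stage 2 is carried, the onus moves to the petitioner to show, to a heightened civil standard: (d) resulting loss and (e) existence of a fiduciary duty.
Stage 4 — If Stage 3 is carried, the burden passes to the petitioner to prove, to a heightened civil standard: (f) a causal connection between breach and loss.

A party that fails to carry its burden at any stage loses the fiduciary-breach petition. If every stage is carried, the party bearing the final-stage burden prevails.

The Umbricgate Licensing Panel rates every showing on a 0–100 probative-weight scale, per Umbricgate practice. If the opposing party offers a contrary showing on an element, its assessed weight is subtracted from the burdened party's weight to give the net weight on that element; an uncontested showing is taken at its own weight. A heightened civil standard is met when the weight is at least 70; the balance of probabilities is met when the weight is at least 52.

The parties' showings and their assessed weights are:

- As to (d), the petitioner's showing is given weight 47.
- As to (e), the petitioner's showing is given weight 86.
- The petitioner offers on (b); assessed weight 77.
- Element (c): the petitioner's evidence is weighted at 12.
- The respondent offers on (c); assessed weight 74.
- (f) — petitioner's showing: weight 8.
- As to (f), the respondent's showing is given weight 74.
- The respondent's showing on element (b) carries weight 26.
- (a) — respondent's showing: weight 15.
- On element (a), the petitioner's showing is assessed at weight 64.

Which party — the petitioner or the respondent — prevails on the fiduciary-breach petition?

respondent

Stage 1 (petitioner, the balance of probabilities, weight is at least 52): (a) net 64−15=49 < 52 — fails; (b) net 77−26=51 < 52 — fails.
  Not every element is met, so the petitioner fails to carry Stage 1.
The respondent prevails.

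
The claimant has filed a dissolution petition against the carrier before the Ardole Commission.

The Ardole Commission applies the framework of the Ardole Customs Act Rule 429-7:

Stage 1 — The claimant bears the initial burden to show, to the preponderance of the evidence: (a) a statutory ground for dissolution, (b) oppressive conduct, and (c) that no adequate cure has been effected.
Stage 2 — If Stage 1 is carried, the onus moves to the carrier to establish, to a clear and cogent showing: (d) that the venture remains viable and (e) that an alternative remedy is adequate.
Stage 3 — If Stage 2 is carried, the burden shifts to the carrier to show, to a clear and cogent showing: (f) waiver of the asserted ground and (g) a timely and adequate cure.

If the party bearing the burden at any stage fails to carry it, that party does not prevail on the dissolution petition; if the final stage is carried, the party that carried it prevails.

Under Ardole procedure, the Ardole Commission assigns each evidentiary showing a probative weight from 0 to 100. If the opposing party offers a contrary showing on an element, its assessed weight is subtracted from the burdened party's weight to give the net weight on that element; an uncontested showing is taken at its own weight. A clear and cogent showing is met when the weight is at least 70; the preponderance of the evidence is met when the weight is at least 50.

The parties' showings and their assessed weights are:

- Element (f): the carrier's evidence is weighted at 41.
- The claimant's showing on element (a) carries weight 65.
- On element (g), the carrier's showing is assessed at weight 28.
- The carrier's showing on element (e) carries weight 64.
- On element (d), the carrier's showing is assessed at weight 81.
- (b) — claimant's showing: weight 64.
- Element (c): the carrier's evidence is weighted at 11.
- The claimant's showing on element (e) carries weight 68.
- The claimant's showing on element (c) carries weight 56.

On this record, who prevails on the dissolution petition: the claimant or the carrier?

carrier

At Stage 1 the claimant must meet the preponderance of the evidence (weight is at least 50): on (a) the weight is 65, which does reach 50, so (a) meets the standard; on (b) the weight is 64, ≥ 50, so (b) meets the standard; on (c) the weight is 56 less the opposing 11 gives net 45, which does not reach 50, so (c) does not meet the standard.
  Not every element is met, so the claimant fails to carry Stage 1.
So the carrier prevails.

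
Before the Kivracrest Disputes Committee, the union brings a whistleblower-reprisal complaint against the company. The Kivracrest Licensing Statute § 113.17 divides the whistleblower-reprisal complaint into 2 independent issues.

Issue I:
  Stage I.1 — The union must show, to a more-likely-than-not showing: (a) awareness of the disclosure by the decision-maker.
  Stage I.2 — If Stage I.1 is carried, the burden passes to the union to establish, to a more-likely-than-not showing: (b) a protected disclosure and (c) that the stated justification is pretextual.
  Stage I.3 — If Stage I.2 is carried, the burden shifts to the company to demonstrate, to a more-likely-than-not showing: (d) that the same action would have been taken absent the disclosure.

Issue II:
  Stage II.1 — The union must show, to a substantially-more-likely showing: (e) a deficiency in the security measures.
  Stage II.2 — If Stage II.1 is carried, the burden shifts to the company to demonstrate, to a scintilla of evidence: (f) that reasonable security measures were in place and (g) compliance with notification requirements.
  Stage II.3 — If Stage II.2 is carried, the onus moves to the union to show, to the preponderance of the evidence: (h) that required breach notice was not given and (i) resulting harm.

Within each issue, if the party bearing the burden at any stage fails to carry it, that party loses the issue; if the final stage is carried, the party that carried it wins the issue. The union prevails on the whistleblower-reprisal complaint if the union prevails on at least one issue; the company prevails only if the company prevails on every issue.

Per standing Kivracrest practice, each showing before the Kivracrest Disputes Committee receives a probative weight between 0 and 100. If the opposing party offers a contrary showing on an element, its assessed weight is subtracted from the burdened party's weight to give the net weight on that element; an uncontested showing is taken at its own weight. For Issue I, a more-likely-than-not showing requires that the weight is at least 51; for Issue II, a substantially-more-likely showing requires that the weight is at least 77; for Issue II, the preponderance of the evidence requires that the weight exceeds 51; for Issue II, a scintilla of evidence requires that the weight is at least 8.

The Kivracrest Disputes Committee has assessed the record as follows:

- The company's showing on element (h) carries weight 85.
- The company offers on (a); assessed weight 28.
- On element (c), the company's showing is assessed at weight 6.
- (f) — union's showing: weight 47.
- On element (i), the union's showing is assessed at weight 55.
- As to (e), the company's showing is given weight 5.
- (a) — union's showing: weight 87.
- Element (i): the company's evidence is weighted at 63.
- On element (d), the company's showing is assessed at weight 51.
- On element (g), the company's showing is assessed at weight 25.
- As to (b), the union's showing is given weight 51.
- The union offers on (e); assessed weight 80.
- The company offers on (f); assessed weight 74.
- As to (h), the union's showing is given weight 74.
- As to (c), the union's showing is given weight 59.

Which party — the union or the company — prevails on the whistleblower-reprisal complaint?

company

— Issue I —
Stage I.1 (union, a more-likely-than-not showing, weight is at least 51): (a) net 87−28=59 ≥ 51 — meets.
  Stage I.1 carried; the burden remains with the union.
Stage I.2 (union, a more-likely-than-not showing, weight is at least 51): (b) 51 ≥ 51 — meets; (c) net 59−6=53 ≥ 51 — meets.
  All elements met. The burden passes to the company.
Stage I.3 (company, a more-likely-than-not showing, weight is at least 51): (d) 51 ≥ 51 — meets.
  Stage I.3 carried; the final stage is satisfied.
Every stage carried; the company prevails on this issue.
— Issue II —
Stage II.1 — burden on union; standard: a substantially-more-likely showing (weight is at least 77).
    (e): 80 − 5 = 75 < 77 [not met]
  Stage II.1 not carried; the union fails its burden.
The analysis ends at Stage II.1; the company prevails on this issue.
Per-issue: Issue I → company; Issue II → company. The union must prevail on at least one issue; overall, the company prevails.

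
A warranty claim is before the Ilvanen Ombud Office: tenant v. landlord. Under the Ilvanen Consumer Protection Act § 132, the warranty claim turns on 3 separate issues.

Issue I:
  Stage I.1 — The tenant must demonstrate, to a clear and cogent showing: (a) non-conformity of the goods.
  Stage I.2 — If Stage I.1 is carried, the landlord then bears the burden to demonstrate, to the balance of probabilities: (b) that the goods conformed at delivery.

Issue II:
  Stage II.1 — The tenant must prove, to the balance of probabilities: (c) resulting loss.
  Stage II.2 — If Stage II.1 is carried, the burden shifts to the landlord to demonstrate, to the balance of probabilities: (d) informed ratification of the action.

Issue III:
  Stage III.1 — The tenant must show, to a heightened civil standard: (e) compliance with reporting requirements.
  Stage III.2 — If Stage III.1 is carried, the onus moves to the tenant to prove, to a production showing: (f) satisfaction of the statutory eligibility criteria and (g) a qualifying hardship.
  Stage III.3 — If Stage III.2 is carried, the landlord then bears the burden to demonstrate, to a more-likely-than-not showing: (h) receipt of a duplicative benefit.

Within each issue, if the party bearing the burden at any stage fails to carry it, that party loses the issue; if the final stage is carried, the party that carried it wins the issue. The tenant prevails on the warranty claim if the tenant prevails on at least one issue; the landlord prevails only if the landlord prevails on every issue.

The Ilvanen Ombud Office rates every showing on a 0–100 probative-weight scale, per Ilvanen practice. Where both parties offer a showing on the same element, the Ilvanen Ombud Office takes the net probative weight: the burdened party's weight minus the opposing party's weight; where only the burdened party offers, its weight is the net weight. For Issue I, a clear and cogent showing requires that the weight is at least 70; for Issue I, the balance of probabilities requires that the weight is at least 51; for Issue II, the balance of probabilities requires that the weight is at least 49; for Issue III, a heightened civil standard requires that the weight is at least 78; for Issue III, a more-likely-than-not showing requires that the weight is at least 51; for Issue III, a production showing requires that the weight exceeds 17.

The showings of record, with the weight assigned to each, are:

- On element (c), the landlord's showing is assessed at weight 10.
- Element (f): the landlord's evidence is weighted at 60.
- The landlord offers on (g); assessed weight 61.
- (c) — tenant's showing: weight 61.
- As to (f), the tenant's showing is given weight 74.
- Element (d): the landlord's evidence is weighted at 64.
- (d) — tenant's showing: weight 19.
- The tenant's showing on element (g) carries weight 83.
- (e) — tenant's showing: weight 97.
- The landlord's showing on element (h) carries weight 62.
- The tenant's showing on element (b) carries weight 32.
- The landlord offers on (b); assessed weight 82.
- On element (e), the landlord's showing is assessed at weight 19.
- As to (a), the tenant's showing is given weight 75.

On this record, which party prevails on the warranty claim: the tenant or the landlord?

tenant

— Issue I —
Stage I.1 (tenant, a clear and cogent showing, weight is at least 70): (a) 75 ≥ 70 — meets.
  Stage I.1 is satisfied; the onus moves to the landlord.
Stage I.2 (landlord, the balance of probabilities, weight is at least 51): (b) net 82−32=50 < 51 — fails.
  Not every element is met, so the landlord fails to carry Stage I.2.
The analysis ends at Stage I.2; the tenant prevails on this issue.
— Issue II —
Stage II.1 (tenant, the balance of probabilities, weight is at least 49): (c) net 61−10=51 ≥ 49 — meets.
  All elements met. The burden passes to the landlord.
Stage II.2 (landlord, the balance of probabilities, weight is at least 49): (d) net 64−19=45 < 49 — fails.
  The landlord does not carry Stage II.2.
The analysis ends at Stage II.2; the tenant prevails on this issue.
— Issue III —
Stage III.1 (tenant, a heightened civil standard, weight is at least 78): (e) net 97−19=78 ≥ 78 — meets.
  Stage III.1 is satisfied; the tenant continues to bear the burden.
Stage III.2 (tenant, a production showing, weight exceeds 17): (f) net 74−60=14 ≤ 17 — fails; (g) net 83−61=22 > 17 — meets.
  Stage III.2 not carried; the tenant fails its burden.
So the landlord prevails on this issue.
Per-issue: Issue I → tenant; Issue II → tenant; Issue III → landlord. The tenant must prevail on at least one issue; overall, the tenant prevails.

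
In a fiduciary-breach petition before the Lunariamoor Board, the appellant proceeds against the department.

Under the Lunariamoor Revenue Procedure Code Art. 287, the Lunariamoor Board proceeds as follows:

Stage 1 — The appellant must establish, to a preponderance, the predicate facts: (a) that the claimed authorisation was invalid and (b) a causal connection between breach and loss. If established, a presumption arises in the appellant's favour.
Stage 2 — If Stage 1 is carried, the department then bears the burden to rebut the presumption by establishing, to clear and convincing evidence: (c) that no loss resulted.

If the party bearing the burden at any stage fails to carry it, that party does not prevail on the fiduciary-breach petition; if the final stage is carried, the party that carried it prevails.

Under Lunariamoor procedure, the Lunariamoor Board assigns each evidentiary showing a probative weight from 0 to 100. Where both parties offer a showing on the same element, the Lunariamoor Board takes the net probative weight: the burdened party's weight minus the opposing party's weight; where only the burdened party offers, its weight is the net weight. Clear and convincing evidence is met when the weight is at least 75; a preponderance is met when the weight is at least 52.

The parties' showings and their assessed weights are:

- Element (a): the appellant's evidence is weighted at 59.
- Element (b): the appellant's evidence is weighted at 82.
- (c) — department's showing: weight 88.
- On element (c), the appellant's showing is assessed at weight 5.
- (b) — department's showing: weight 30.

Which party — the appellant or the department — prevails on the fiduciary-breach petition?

At Stage 1 the appellant must meet a preponderance (weight is at least 52): on (a) the weight is 59, ≥ 52, so (a) meets the standard; on (b) the weight is 82 less the opposing 30 gives net 52, which does reach 52, so (b) meets the standard.
  All elements met. The burden passes to the department.
At Stage 2 the department must meet clear and convincing evidence (weight is at least 75): on (c) the weight is 88 less the opposing 5 gives net 83, ≥ 75, so (c) meets the standard.
  All elements met at the final stage.
With every stage satisfied, the department prevails.

department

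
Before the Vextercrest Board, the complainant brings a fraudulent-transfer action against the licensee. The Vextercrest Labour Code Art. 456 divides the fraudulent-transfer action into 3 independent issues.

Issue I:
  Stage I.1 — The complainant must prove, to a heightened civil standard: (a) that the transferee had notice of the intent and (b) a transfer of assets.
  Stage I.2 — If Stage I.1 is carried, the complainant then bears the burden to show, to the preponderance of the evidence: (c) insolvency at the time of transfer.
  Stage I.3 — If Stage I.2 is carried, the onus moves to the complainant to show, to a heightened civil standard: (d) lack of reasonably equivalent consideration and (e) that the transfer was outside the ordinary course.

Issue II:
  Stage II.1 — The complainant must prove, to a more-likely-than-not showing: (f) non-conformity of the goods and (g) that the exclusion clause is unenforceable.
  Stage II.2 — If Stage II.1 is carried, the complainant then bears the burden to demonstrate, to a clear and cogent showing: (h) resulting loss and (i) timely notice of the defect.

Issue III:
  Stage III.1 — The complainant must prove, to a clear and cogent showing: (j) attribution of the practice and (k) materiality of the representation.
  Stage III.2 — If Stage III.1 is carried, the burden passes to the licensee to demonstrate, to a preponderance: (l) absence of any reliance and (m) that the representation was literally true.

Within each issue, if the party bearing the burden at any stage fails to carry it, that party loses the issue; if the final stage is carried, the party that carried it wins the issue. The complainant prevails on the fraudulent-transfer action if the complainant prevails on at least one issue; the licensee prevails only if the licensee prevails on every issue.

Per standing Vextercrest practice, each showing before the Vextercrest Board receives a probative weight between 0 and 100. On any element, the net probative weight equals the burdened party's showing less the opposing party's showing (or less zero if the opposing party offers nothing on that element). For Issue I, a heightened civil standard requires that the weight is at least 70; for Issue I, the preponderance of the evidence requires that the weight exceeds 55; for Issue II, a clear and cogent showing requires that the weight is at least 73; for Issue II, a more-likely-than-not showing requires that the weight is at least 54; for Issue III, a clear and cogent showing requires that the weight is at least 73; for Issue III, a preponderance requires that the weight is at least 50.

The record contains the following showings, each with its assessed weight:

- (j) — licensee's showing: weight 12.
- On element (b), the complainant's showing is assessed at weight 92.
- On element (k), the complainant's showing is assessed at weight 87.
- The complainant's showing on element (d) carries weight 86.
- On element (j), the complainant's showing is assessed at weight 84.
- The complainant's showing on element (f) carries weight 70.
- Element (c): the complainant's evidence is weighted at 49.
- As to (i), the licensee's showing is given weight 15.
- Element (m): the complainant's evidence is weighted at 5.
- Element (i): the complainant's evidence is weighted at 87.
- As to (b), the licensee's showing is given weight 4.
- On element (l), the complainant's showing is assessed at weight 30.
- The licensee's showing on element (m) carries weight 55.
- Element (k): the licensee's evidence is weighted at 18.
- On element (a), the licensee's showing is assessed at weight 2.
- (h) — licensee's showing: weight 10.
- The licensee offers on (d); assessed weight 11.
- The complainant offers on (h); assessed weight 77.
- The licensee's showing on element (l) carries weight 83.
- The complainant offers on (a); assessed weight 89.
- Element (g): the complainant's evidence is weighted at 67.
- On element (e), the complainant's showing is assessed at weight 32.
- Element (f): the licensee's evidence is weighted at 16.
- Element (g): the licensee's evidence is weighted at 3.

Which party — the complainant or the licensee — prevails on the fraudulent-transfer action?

— Issue I —
Stage I.1 — burden on complainant; standard: a heightened civil standard (weight is at least 70).
    (a): 89 − 2 = 87 ≥ 70 [met]
    (b): 92 − 4 = 88 ≥ 70 [met]
  All elements met. The complainant retains the burden for Stage I.2.
Stage I.2 — burden on complainant; standard: the preponderance of the evidence (weight exceeds 55).
    (c): 49 ≤ 55 [not met]
  The complainant does not carry Stage I.2.
The analysis ends at Stage I.2; the licensee prevails on this issue.
— Issue II —
Stage II.1 — burden on complainant; standard: a more-likely-than-not showing (weight is at least 54).
    (f): 70 − 16 = 54 ≥ 54 [met]
    (g): 67 − 3 = 64 ≥ 54 [met]
  Stage II.1 is satisfied; the complainant continues to bear the burden.
Stage II.2 — burden on complainant; standard: a clear and cogent showing (weight is at least 73).
    (h): 77 − 10 = 67 < 73 [not met]
    (i): 87 − 15 = 72 < 73 [not met]
  The complainant does not carry Stage II.2.
So the licensee prevails on this issue.
— Issue III —
At Stage III.1 the complainant must meet a clear and cogent showing (weight is at least 73): on (j) the weight is 84 less the opposing 12 gives net 72, < 73, so (j) does not meet the standard; on (k) the weight is 87 less the opposing 18 gives net 69, which does not reach 73, so (k) does not meet the standard.
  The complainant does not carry Stage III.1.
The analysis ends at Stage III.1; the licensee prevails on this issue.
Per-issue: Issue I → licensee; Issue II → licensee; Issue III → licensee. The complainant must prevail on at least one issue; overall, the licensee prevails.

licensee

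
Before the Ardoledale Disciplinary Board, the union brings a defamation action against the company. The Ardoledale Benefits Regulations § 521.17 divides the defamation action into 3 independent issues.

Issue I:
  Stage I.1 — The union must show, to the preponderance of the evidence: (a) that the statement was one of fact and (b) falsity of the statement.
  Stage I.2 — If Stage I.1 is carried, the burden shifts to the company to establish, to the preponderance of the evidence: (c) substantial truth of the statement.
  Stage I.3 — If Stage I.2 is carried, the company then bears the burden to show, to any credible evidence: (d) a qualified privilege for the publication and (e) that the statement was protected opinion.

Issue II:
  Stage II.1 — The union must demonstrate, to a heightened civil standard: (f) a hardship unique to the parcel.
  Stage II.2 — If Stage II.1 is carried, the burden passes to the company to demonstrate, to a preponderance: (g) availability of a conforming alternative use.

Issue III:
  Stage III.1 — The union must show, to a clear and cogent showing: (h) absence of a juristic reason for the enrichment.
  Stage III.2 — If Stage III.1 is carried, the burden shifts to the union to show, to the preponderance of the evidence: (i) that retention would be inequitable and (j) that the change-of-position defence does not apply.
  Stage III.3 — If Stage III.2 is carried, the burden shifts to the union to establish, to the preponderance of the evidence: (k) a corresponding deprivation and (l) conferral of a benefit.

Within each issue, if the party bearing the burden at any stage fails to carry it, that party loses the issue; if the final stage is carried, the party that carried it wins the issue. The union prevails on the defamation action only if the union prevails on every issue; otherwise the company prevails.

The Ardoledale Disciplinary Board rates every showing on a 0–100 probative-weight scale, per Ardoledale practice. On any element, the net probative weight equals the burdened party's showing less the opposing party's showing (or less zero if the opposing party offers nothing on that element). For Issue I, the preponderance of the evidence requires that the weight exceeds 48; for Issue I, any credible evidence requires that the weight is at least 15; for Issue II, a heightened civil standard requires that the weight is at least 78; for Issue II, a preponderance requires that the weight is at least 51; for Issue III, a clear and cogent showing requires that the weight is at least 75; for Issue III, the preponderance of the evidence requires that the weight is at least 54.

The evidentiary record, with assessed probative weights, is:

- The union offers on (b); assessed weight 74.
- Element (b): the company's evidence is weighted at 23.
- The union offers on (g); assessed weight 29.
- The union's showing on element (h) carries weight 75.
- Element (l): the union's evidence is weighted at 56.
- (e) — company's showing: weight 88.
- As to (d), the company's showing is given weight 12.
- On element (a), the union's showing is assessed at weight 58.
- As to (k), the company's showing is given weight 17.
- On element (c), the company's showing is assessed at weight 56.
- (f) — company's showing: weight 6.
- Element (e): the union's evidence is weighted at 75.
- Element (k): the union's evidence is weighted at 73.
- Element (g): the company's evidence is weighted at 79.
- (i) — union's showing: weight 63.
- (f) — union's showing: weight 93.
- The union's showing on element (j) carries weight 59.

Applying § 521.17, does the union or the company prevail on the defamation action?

— Issue I —
At Stage I.1 the union must meet the preponderance of the evidence (weight exceeds 48): on (a) the weight is 58, which does exceed 48, so (a) meets the standard; on (b) the weight is 74 less the opposing 23 gives net 51, > 48, so (b) meets the standard.
  Stage I.1 is satisfied; the onus moves to the company.
At Stage I.2 the company must meet the preponderance of the evidence (weight exceeds 48): on (c) the weight is 56, which does exceed 48, so (c) meets the standard.
  Stage I.2 carried; the burden remains with the company.
At Stage I.3 the company must meet any credible evidence (weight is at least 15): on (d) the weight is 12, < 15, so (d) does not meet the standard; on (e) the weight is 88 less the opposing 75 gives net 13, which does not reach 15, so (e) does not meet the standard.
  The company does not carry Stage I.3.
The analysis ends at Stage I.3; the union prevails on this issue.
— Issue II —
Stage II.1 (union, a heightened civil standard, weight is at least 78): (f) net 93−6=87 ≥ 78 — meets.
  Stage II.1 is satisfied; the onus moves to the company.
Stage II.2 (company, a preponderance, weight is at least 51): (g) net 79−29=50 < 51 — fails.
  Not every element is met, so the company fails to carry Stage II.2.
The union prevails on this issue.
— Issue III —
Stage III.1 (union, a clear and cogent showing, weight is at least 75): (h) 75 ≥ 75 — meets.
  Stage III.1 carried; the burden remains with the union.
Stage III.2 (union, the preponderance of the evidence, weight is at least 54): (i) 63 ≥ 54 — meets; (j) 59 ≥ 54 — meets.
  Stage III.2 is satisfied; the union continues to bear the burden.
Stage III.3 (union, the preponderance of the evidence, weight is at least 54): (k) net 73−17=56 ≥ 54 — meets; (l) 56 ≥ 54 — meets.
  Stage III.3 carried; the final stage is satisfied.
With every stage satisfied, the union prevails on this issue.
Per-issue: Issue I → union; Issue II → union; Issue III → union. The union must prevail on every issue; overall, the union prevails.

union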